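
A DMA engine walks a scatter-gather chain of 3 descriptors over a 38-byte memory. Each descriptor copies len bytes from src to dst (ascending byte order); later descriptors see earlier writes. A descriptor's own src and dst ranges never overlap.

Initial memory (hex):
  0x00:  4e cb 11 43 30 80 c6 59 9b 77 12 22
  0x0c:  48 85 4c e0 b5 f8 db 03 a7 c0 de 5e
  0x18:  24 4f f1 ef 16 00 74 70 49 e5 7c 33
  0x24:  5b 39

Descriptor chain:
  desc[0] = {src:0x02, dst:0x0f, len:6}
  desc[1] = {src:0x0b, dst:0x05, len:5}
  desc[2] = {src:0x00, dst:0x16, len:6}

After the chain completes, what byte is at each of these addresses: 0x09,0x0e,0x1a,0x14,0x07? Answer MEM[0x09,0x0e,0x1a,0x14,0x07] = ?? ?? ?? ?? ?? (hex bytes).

MEM[0x09,0x0e,0x1a,0x14,0x07] = 11 4c 30 59 85

D0: mem[0x0f..0x14] <- [11 43 30 80 c6 59]
D1: mem[0x05..0x09] <- [22 48 85 4c 11]
D2: mem[0x16..0x1b] <- [4e cb 11 43 30 22]
query mem[0x09]=0x11, mem[0x0e]=0x4c, mem[0x1a]=0x30, mem[0x14]=0x59, mem[0x07]=0x85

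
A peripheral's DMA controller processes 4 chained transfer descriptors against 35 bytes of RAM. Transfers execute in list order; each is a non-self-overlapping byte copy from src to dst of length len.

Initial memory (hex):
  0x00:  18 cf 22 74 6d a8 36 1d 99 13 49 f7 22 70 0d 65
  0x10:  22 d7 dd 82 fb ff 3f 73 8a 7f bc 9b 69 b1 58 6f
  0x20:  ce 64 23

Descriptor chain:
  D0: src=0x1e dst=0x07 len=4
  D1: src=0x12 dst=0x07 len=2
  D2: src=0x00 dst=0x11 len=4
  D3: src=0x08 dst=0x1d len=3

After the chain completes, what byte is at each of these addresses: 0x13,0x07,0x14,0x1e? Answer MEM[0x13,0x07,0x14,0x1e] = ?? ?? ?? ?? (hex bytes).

MEM[0x13,0x07,0x14,0x1e] = 22 dd 74 ce

#0 dst[0x07+4] := {0x58,0x6f,0xce,0x64}
#1 dst[0x07+2] := {0xdd,0x82}
#2 dst[0x11+4] := {0x18,0xcf,0x22,0x74}
#3 dst[0x1d+3] := {0x82,0xce,0x64}
query mem[0x13]=0x22, mem[0x07]=0xdd, mem[0x14]=0x74, mem[0x1e]=0xce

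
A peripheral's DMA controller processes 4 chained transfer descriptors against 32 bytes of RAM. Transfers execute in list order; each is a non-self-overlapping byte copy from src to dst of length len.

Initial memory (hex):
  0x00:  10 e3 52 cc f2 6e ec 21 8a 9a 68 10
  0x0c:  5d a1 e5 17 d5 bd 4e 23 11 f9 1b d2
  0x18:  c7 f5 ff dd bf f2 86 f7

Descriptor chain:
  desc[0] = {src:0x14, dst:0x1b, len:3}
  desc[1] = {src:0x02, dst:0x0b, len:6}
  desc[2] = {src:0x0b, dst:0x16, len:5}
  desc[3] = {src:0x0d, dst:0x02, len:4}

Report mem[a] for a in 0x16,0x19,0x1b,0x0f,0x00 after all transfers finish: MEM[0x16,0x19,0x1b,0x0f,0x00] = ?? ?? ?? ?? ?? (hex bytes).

MEM[0x16,0x19,0x1b,0x0f,0x00] = 52 6e 11 ec 10

  after D0: wrote 3B at 0x1b = 11f91b
  after D1: wrote 6B at 0x0b = 52ccf26eec21
  after D2: wrote 5B at 0x16 = 52ccf26eec
  after D3: wrote 4B at 0x02 = f26eec21
query mem[0x16]=0x52, mem[0x19]=0x6e, mem[0x1b]=0x11, mem[0x0f]=0xec, mem[0x00]=0x10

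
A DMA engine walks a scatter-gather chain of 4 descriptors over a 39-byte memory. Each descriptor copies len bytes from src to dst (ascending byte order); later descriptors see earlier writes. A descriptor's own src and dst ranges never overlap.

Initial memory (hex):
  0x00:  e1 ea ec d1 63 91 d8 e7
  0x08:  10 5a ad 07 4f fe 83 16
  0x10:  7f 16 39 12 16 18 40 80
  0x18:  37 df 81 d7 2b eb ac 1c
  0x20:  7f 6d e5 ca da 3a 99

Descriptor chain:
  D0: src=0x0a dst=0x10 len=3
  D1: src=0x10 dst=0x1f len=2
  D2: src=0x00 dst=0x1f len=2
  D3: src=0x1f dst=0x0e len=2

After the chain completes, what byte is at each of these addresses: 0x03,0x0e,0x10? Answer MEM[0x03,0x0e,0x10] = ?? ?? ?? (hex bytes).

  after D0: wrote 3B at 0x10 = ad074f
  after D1: wrote 2B at 0x1f = ad07
  after D2: wrote 2B at 0x1f = e1ea
  after D3: wrote 2B at 0x0e = e1ea
query mem[0x03]=0xd1, mem[0x0e]=0xe1, mem[0x10]=0xad

MEM[0x03,0x0e,0x10] = d1 e1 ad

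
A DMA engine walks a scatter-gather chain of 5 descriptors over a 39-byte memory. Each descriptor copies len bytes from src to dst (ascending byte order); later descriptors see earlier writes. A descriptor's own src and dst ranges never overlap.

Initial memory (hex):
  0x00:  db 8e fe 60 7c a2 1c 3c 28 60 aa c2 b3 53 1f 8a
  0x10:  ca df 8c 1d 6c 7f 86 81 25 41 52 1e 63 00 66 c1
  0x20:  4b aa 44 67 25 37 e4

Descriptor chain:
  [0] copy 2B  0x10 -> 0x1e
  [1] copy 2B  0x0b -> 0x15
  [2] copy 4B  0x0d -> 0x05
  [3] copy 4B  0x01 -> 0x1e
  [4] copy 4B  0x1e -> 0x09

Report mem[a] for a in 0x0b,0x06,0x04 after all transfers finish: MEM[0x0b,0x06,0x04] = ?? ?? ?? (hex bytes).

MEM[0x0b,0x06,0x04] = 60 1f 7c

[0] 0x10->0x1e len=2 : ca df
[1] 0x0b->0x15 len=2 : c2 b3
[2] 0x0d->0x05 len=4 : 53 1f 8a ca
[3] 0x01->0x1e len=4 : 8e fe 60 7c
[4] 0x1e->0x09 len=4 : 8e fe 60 7c
query mem[0x0b]=0x60, mem[0x06]=0x1f, mem[0x04]=0x7c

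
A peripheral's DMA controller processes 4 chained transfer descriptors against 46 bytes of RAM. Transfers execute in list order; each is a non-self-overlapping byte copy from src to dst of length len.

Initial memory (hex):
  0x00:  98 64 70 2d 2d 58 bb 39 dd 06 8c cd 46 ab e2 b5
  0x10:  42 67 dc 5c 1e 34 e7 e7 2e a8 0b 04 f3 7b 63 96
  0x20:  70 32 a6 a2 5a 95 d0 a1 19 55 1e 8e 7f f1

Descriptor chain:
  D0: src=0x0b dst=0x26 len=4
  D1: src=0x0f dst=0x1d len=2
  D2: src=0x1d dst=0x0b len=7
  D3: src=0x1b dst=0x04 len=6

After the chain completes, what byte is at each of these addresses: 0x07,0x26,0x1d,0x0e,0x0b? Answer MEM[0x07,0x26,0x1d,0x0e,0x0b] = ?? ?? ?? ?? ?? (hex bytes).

  after D0: wrote 4B at 0x26 = cd46abe2
  after D1: wrote 2B at 0x1d = b542
  after D2: wrote 7B at 0x0b = b542967032a6a2
  after D3: wrote 6B at 0x04 = 04f3b5429670
query mem[0x07]=0x42, mem[0x26]=0xcd, mem[0x1d]=0xb5, mem[0x0e]=0x70, mem[0x0b]=0xb5

MEM[0x07,0x26,0x1d,0x0e,0x0b] = 42 cd b5 70 b5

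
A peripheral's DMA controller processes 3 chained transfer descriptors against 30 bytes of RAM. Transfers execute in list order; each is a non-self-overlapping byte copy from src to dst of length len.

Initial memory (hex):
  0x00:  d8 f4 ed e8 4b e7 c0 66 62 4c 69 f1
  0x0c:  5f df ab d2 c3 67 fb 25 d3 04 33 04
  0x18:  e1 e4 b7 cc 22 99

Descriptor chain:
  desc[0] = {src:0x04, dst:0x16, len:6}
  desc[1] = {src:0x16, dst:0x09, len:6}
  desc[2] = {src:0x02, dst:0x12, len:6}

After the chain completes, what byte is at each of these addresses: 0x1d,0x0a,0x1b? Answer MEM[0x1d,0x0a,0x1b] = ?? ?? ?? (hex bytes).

MEM[0x1d,0x0a,0x1b] = 99 e7 4c

  after D0: wrote 6B at 0x16 = 4be7c066624c
  after D1: wrote 6B at 0x09 = 4be7c066624c
  after D2: wrote 6B at 0x12 = ede84be7c066
query mem[0x1d]=0x99, mem[0x0a]=0xe7, mem[0x1b]=0x4c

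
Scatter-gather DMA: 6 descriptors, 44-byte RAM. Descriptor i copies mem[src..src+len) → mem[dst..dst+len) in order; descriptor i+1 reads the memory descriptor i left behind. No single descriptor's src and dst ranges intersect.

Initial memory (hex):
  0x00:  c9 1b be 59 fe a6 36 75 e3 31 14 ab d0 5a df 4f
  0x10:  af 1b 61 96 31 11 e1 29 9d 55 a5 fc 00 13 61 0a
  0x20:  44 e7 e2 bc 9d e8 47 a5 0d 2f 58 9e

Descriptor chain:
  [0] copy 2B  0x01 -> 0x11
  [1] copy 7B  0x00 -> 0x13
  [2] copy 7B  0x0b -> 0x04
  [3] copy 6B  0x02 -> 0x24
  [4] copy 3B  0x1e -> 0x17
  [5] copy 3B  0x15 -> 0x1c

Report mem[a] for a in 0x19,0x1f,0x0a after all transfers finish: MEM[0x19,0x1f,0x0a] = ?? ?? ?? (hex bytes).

MEM[0x19,0x1f,0x0a] = 44 0a 1b

#0 dst[0x11+2] := {0x1b,0xbe}
#1 dst[0x13+7] := {0xc9,0x1b,0xbe,0x59,0xfe,0xa6,0x36}
#2 dst[0x04+7] := {0xab,0xd0,0x5a,0xdf,0x4f,0xaf,0x1b}
#3 dst[0x24+6] := {0xbe,0x59,0xab,0xd0,0x5a,0xdf}
#4 dst[0x17+3] := {0x61,0x0a,0x44}
#5 dst[0x1c+3] := {0xbe,0x59,0x61}
query mem[0x19]=0x44, mem[0x1f]=0x0a, mem[0x0a]=0x1b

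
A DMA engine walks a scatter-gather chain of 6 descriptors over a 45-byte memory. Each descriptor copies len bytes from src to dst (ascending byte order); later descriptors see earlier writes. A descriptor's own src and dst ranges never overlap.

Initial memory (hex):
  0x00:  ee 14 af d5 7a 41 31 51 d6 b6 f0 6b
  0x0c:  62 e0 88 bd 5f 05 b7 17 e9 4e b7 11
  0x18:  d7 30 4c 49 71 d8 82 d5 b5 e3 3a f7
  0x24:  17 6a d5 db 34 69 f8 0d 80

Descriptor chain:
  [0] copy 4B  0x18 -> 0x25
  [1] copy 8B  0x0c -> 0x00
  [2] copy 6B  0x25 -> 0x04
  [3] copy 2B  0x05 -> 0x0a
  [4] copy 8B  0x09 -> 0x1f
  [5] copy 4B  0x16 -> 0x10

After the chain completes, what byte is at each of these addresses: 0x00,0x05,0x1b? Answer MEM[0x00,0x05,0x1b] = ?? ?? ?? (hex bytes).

MEM[0x00,0x05,0x1b] = 62 30 49

#0 dst[0x25+4] := {0xd7,0x30,0x4c,0x49}
#1 dst[0x00+8] := {0x62,0xe0,0x88,0xbd,0x5f,0x05,0xb7,0x17}
#2 dst[0x04+6] := {0xd7,0x30,0x4c,0x49,0x69,0xf8}
#3 dst[0x0a+2] := {0x30,0x4c}
#4 dst[0x1f+8] := {0xf8,0x30,0x4c,0x62,0xe0,0x88,0xbd,0x5f}
#5 dst[0x10+4] := {0xb7,0x11,0xd7,0x30}
query mem[0x00]=0x62, mem[0x05]=0x30, mem[0x1b]=0x49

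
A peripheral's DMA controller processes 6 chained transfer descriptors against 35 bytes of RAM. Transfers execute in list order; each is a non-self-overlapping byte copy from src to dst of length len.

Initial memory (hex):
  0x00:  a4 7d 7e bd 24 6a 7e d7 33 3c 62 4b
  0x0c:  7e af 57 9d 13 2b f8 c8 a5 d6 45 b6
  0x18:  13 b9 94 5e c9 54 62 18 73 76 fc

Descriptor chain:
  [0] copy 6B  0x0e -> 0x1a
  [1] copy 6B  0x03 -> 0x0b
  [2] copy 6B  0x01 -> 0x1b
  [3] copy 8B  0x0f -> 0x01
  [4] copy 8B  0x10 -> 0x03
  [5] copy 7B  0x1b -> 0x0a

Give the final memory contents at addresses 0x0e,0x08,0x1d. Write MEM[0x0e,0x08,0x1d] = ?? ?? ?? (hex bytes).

D0: mem[0x1a..0x1f] <- [57 9d 13 2b f8 c8]
D1: mem[0x0b..0x10] <- [bd 24 6a 7e d7 33]
D2: mem[0x1b..0x20] <- [7d 7e bd 24 6a 7e]
D3: mem[0x01..0x08] <- [d7 33 2b f8 c8 a5 d6 45]
D4: mem[0x03..0x0a] <- [33 2b f8 c8 a5 d6 45 b6]
D5: mem[0x0a..0x10] <- [7d 7e bd 24 6a 7e 76]
query mem[0x0e]=0x6a, mem[0x08]=0xd6, mem[0x1d]=0xbd

MEM[0x0e,0x08,0x1d] = 6a d6 bd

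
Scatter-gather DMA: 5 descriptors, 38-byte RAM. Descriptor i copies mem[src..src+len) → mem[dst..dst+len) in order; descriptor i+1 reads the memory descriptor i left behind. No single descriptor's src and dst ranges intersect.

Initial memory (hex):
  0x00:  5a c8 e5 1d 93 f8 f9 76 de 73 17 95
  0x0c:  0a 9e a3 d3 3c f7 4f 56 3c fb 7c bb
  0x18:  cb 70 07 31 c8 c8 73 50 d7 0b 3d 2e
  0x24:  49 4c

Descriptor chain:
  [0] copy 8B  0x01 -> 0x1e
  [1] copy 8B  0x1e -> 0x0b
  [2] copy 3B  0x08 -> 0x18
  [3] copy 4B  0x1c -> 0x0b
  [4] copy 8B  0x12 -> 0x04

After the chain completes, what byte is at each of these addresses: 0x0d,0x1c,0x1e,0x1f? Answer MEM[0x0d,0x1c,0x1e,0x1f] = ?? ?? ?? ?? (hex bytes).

  after D0: wrote 8B at 0x1e = c8e51d93f8f976de
  after D1: wrote 8B at 0x0b = c8e51d93f8f976de
  after D2: wrote 3B at 0x18 = de7317
  after D3: wrote 4B at 0x0b = c8c8c8e5
  after D4: wrote 8B at 0x04 = de563cfb7cbbde73
query mem[0x0d]=0xc8, mem[0x1c]=0xc8, mem[0x1e]=0xc8, mem[0x1f]=0xe5

MEM[0x0d,0x1c,0x1e,0x1f] = c8 c8 c8 e5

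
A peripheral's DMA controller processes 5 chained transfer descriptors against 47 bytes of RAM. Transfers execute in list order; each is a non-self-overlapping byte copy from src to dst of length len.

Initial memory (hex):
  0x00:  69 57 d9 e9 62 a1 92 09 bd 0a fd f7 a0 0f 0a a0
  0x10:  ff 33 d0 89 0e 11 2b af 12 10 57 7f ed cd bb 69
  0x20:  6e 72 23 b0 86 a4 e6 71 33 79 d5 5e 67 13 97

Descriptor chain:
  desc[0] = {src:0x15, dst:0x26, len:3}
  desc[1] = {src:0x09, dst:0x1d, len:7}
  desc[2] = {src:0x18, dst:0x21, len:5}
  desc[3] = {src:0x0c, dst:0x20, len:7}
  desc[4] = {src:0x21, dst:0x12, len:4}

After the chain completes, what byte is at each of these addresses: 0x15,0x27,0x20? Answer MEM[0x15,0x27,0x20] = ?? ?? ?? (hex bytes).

#0 dst[0x26+3] := {0x11,0x2b,0xaf}
#1 dst[0x1d+7] := {0x0a,0xfd,0xf7,0xa0,0x0f,0x0a,0xa0}
#2 dst[0x21+5] := {0x12,0x10,0x57,0x7f,0xed}
#3 dst[0x20+7] := {0xa0,0x0f,0x0a,0xa0,0xff,0x33,0xd0}
#4 dst[0x12+4] := {0x0f,0x0a,0xa0,0xff}
query mem[0x15]=0xff, mem[0x27]=0x2b, mem[0x20]=0xa0

MEM[0x15,0x27,0x20] = ff 2b a0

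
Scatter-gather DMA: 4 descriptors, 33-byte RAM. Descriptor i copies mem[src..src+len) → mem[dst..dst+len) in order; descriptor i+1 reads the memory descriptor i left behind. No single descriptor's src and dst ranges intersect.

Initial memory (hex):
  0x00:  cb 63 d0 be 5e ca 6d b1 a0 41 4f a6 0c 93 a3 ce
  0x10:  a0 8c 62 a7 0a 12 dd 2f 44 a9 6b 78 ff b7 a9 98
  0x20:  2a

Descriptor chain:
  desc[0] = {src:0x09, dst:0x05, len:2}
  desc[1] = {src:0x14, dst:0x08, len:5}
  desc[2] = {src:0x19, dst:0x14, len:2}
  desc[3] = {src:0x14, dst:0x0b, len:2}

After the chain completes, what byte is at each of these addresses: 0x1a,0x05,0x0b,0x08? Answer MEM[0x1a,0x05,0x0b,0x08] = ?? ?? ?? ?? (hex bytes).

[0] 0x09->0x05 len=2 : 41 4f
[1] 0x14->0x08 len=5 : 0a 12 dd 2f 44
[2] 0x19->0x14 len=2 : a9 6b
[3] 0x14->0x0b len=2 : a9 6b
query mem[0x1a]=0x6b, mem[0x05]=0x41, mem[0x0b]=0xa9, mem[0x08]=0x0a

MEM[0x1a,0x05,0x0b,0x08] = 6b 41 a9 0a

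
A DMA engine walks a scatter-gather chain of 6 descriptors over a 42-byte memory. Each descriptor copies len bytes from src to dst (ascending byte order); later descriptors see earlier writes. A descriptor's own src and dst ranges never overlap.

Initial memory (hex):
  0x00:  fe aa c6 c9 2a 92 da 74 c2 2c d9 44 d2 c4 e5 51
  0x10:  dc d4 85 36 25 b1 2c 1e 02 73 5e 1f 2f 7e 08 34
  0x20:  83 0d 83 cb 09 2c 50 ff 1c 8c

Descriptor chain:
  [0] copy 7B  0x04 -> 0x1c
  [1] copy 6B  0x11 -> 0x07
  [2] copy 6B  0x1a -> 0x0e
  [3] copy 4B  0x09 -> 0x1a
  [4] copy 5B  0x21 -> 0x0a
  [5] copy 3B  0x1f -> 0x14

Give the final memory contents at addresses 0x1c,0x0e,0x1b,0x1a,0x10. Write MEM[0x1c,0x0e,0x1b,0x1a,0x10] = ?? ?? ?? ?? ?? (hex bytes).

MEM[0x1c,0x0e,0x1b,0x1a,0x10] = b1 2c 25 36 2a

#0 dst[0x1c+7] := {0x2a,0x92,0xda,0x74,0xc2,0x2c,0xd9}
#1 dst[0x07+6] := {0xd4,0x85,0x36,0x25,0xb1,0x2c}
#2 dst[0x0e+6] := {0x5e,0x1f,0x2a,0x92,0xda,0x74}
#3 dst[0x1a+4] := {0x36,0x25,0xb1,0x2c}
#4 dst[0x0a+5] := {0x2c,0xd9,0xcb,0x09,0x2c}
#5 dst[0x14+3] := {0x74,0xc2,0x2c}
query mem[0x1c]=0xb1, mem[0x0e]=0x2c, mem[0x1b]=0x25, mem[0x1a]=0x36, mem[0x10]=0x2a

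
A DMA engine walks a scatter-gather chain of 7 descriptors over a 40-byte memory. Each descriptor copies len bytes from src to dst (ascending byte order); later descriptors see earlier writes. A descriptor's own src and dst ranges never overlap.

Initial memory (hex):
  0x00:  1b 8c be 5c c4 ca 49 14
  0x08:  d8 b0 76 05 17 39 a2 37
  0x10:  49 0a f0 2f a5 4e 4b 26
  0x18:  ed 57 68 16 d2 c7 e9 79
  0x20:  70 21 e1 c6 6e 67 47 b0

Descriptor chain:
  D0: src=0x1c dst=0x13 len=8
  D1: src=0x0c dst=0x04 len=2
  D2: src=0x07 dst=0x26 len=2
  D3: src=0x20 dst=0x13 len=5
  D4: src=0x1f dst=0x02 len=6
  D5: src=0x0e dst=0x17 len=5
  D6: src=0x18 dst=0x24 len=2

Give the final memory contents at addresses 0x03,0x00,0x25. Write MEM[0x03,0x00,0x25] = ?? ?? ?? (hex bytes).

MEM[0x03,0x00,0x25] = 70 1b 49

[0] 0x1c->0x13 len=8 : d2 c7 e9 79 70 21 e1 c6
[1] 0x0c->0x04 len=2 : 17 39
[2] 0x07->0x26 len=2 : 14 d8
[3] 0x20->0x13 len=5 : 70 21 e1 c6 6e
[4] 0x1f->0x02 len=6 : 79 70 21 e1 c6 6e
[5] 0x0e->0x17 len=5 : a2 37 49 0a f0
[6] 0x18->0x24 len=2 : 37 49
query mem[0x03]=0x70, mem[0x00]=0x1b, mem[0x25]=0x49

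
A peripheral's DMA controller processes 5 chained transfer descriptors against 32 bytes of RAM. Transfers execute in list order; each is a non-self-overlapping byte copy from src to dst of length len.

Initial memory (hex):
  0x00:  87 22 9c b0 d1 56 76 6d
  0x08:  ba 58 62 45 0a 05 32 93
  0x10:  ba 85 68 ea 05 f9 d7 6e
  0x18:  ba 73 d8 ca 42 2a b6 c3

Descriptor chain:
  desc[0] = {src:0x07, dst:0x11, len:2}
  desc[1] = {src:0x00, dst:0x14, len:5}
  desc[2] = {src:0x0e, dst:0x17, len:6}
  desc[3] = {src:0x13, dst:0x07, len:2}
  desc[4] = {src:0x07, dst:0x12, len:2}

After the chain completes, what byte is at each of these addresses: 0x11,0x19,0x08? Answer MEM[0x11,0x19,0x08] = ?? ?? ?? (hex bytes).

#0 dst[0x11+2] := {0x6d,0xba}
#1 dst[0x14+5] := {0x87,0x22,0x9c,0xb0,0xd1}
#2 dst[0x17+6] := {0x32,0x93,0xba,0x6d,0xba,0xea}
#3 dst[0x07+2] := {0xea,0x87}
#4 dst[0x12+2] := {0xea,0x87}
query mem[0x11]=0x6d, mem[0x19]=0xba, mem[0x08]=0x87

MEM[0x11,0x19,0x08] = 6d ba 87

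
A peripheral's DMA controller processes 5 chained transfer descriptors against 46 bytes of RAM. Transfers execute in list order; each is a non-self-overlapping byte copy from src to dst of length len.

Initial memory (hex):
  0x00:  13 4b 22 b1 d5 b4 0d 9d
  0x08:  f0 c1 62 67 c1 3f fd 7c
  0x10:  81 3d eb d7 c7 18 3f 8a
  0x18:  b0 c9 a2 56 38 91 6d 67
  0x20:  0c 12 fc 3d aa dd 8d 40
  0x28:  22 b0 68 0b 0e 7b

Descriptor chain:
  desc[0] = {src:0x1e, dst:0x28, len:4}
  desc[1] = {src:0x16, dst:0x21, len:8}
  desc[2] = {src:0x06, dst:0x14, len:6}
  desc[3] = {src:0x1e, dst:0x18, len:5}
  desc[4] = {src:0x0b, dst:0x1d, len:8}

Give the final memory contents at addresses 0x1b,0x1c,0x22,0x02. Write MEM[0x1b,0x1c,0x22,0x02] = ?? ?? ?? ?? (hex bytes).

#0 dst[0x28+4] := {0x6d,0x67,0x0c,0x12}
#1 dst[0x21+8] := {0x3f,0x8a,0xb0,0xc9,0xa2,0x56,0x38,0x91}
#2 dst[0x14+6] := {0x0d,0x9d,0xf0,0xc1,0x62,0x67}
#3 dst[0x18+5] := {0x6d,0x67,0x0c,0x3f,0x8a}
#4 dst[0x1d+8] := {0x67,0xc1,0x3f,0xfd,0x7c,0x81,0x3d,0xeb}
query mem[0x1b]=0x3f, mem[0x1c]=0x8a, mem[0x22]=0x81, mem[0x02]=0x22

MEM[0x1b,0x1c,0x22,0x02] = 3f 8a 81 22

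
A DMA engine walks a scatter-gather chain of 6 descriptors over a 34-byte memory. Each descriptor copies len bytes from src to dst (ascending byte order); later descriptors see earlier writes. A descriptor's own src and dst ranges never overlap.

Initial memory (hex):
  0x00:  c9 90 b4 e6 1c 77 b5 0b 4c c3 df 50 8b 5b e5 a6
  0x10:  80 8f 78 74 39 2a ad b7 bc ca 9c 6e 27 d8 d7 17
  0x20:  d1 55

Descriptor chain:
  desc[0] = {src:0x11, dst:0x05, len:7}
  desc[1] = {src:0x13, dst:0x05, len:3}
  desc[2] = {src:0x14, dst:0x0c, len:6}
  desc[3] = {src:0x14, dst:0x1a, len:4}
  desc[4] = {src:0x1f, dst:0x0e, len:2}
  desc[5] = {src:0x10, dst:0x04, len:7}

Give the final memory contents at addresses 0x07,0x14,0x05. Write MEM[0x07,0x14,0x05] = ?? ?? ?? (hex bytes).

MEM[0x07,0x14,0x05] = 74 39 ca

D0: mem[0x05..0x0b] <- [8f 78 74 39 2a ad b7]
D1: mem[0x05..0x07] <- [74 39 2a]
D2: mem[0x0c..0x11] <- [39 2a ad b7 bc ca]
D3: mem[0x1a..0x1d] <- [39 2a ad b7]
D4: mem[0x0e..0x0f] <- [17 d1]
D5: mem[0x04..0x0a] <- [bc ca 78 74 39 2a ad]
query mem[0x07]=0x74, mem[0x14]=0x39, mem[0x05]=0xca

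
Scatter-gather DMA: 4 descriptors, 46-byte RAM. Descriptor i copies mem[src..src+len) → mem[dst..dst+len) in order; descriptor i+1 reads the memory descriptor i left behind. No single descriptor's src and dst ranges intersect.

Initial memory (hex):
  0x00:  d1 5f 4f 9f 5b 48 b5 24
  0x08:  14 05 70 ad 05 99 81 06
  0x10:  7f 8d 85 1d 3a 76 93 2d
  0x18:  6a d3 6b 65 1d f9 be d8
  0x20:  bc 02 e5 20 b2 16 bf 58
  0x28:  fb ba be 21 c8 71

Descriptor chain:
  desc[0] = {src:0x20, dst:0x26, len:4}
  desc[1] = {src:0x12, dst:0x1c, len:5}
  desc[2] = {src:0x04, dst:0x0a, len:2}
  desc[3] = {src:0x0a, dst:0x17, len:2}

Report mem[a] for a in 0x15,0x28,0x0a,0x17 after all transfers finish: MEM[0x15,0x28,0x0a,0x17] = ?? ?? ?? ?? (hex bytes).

D0: mem[0x26..0x29] <- [bc 02 e5 20]
D1: mem[0x1c..0x20] <- [85 1d 3a 76 93]
D2: mem[0x0a..0x0b] <- [5b 48]
D3: mem[0x17..0x18] <- [5b 48]
query mem[0x15]=0x76, mem[0x28]=0xe5, mem[0x0a]=0x5b, mem[0x17]=0x5b

MEM[0x15,0x28,0x0a,0x17] = 76 e5 5b 5b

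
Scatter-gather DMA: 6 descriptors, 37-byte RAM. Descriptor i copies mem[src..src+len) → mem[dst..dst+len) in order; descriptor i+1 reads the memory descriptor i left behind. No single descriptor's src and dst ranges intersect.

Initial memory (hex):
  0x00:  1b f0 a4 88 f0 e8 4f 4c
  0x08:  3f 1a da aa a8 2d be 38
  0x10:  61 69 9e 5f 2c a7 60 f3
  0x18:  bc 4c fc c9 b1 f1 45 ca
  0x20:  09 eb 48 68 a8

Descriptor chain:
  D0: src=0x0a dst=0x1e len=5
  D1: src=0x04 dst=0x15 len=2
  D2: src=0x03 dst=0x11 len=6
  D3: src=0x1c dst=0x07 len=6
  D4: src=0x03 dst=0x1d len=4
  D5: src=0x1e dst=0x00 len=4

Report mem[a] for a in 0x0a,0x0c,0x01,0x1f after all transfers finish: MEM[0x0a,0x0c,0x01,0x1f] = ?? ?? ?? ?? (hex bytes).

MEM[0x0a,0x0c,0x01,0x1f] = aa 2d e8 e8

  after D0: wrote 5B at 0x1e = daaaa82dbe
  after D1: wrote 2B at 0x15 = f0e8
  after D2: wrote 6B at 0x11 = 88f0e84f4c3f
  after D3: wrote 6B at 0x07 = b1f1daaaa82d
  after D4: wrote 4B at 0x1d = 88f0e84f
  after D5: wrote 4B at 0x00 = f0e84f2d
query mem[0x0a]=0xaa, mem[0x0c]=0x2d, mem[0x01]=0xe8, mem[0x1f]=0xe8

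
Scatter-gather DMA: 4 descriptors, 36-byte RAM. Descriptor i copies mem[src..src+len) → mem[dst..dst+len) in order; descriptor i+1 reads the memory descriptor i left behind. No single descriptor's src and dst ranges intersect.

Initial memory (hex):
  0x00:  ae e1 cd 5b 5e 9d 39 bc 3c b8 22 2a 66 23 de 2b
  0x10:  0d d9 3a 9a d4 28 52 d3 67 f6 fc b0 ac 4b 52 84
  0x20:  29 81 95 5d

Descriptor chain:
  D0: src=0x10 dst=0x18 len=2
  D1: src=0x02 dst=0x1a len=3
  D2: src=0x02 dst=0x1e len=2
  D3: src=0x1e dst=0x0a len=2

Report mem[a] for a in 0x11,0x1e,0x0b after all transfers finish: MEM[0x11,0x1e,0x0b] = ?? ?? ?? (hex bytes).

#0 dst[0x18+2] := {0x0d,0xd9}
#1 dst[0x1a+3] := {0xcd,0x5b,0x5e}
#2 dst[0x1e+2] := {0xcd,0x5b}
#3 dst[0x0a+2] := {0xcd,0x5b}
query mem[0x11]=0xd9, mem[0x1e]=0xcd, mem[0x0b]=0x5b

MEM[0x11,0x1e,0x0b] = d9 cd 5b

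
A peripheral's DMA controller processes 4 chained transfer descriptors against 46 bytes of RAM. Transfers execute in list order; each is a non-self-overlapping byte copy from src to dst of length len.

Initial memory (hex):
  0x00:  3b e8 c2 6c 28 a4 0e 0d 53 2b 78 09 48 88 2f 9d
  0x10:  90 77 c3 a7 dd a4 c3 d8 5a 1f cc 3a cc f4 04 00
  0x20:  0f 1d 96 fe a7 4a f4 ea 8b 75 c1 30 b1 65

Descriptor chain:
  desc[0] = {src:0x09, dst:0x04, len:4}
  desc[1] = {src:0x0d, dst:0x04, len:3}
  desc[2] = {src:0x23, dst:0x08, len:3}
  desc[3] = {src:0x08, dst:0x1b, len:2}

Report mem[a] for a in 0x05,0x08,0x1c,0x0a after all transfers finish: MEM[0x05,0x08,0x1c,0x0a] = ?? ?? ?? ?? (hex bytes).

[0] 0x09->0x04 len=4 : 2b 78 09 48
[1] 0x0d->0x04 len=3 : 88 2f 9d
[2] 0x23->0x08 len=3 : fe a7 4a
[3] 0x08->0x1b len=2 : fe a7
query mem[0x05]=0x2f, mem[0x08]=0xfe, mem[0x1c]=0xa7, mem[0x0a]=0x4a

MEM[0x05,0x08,0x1c,0x0a] = 2f fe a7 4a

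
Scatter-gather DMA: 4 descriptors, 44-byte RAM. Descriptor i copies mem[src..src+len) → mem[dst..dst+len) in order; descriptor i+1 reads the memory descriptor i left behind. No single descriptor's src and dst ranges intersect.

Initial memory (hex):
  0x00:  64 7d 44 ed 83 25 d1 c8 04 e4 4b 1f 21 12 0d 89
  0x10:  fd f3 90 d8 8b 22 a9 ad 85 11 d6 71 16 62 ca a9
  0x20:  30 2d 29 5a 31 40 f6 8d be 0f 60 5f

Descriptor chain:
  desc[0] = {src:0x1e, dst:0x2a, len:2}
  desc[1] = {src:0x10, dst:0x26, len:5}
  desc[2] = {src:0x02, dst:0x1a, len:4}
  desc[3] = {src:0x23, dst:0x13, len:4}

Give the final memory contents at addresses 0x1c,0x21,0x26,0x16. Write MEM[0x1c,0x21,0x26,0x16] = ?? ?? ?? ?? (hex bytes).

[0] 0x1e->0x2a len=2 : ca a9
[1] 0x10->0x26 len=5 : fd f3 90 d8 8b
[2] 0x02->0x1a len=4 : 44 ed 83 25
[3] 0x23->0x13 len=4 : 5a 31 40 fd
query mem[0x1c]=0x83, mem[0x21]=0x2d, mem[0x26]=0xfd, mem[0x16]=0xfd

MEM[0x1c,0x21,0x26,0x16] = 83 2d fd fd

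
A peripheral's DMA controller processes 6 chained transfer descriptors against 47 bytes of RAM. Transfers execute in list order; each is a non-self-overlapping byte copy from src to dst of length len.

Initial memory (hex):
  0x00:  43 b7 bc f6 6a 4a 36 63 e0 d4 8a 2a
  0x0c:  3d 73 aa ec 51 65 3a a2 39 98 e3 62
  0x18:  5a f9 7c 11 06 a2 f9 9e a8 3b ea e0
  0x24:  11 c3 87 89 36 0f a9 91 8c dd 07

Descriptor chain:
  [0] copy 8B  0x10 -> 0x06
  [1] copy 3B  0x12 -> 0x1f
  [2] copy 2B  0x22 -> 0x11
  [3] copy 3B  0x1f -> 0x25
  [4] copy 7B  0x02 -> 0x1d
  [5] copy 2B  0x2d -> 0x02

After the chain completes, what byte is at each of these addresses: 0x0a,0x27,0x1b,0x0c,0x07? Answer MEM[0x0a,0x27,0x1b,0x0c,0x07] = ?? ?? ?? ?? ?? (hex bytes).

#0 dst[0x06+8] := {0x51,0x65,0x3a,0xa2,0x39,0x98,0xe3,0x62}
#1 dst[0x1f+3] := {0x3a,0xa2,0x39}
#2 dst[0x11+2] := {0xea,0xe0}
#3 dst[0x25+3] := {0x3a,0xa2,0x39}
#4 dst[0x1d+7] := {0xbc,0xf6,0x6a,0x4a,0x51,0x65,0x3a}
#5 dst[0x02+2] := {0xdd,0x07}
query mem[0x0a]=0x39, mem[0x27]=0x39, mem[0x1b]=0x11, mem[0x0c]=0xe3, mem[0x07]=0x65

MEM[0x0a,0x27,0x1b,0x0c,0x07] = 39 39 11 e3 65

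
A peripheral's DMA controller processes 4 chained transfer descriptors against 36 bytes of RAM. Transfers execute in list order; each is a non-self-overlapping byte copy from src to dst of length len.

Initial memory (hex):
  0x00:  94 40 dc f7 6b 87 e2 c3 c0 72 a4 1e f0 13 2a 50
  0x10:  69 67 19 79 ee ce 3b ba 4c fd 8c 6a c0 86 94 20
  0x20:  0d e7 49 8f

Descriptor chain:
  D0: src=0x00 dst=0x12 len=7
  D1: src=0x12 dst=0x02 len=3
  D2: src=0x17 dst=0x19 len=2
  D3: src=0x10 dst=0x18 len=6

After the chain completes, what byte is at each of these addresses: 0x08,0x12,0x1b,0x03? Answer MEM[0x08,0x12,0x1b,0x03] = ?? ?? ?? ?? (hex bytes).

MEM[0x08,0x12,0x1b,0x03] = c0 94 40 40

D0: mem[0x12..0x18] <- [94 40 dc f7 6b 87 e2]
D1: mem[0x02..0x04] <- [94 40 dc]
D2: mem[0x19..0x1a] <- [87 e2]
D3: mem[0x18..0x1d] <- [69 67 94 40 dc f7]
query mem[0x08]=0xc0, mem[0x12]=0x94, mem[0x1b]=0x40, mem[0x03]=0x40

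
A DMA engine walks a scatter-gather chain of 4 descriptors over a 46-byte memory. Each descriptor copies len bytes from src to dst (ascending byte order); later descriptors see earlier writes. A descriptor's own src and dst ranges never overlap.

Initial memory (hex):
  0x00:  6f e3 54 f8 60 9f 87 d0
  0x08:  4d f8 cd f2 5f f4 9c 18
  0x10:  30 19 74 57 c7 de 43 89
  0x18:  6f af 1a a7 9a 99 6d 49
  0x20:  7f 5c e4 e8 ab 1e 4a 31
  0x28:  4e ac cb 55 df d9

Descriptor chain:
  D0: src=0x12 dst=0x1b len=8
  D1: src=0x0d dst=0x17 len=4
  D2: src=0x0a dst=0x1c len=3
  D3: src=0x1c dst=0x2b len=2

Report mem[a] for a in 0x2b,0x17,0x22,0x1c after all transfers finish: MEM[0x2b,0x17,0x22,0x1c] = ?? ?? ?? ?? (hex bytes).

  after D0: wrote 8B at 0x1b = 7457c7de43896faf
  after D1: wrote 4B at 0x17 = f49c1830
  after D2: wrote 3B at 0x1c = cdf25f
  after D3: wrote 2B at 0x2b = cdf2
query mem[0x2b]=0xcd, mem[0x17]=0xf4, mem[0x22]=0xaf, mem[0x1c]=0xcd

MEM[0x2b,0x17,0x22,0x1c] = cd f4 af cd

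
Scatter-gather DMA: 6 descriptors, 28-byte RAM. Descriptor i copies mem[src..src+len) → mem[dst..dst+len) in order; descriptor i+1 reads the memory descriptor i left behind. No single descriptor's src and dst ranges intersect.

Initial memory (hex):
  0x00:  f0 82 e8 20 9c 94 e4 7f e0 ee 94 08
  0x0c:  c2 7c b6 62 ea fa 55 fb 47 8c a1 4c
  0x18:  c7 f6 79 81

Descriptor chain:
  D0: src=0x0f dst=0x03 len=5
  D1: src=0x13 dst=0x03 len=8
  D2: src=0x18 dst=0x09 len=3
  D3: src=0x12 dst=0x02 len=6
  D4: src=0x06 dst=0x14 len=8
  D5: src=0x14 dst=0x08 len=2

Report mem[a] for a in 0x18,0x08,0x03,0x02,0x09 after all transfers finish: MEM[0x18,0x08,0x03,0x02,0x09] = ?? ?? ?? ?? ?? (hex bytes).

#0 dst[0x03+5] := {0x62,0xea,0xfa,0x55,0xfb}
#1 dst[0x03+8] := {0xfb,0x47,0x8c,0xa1,0x4c,0xc7,0xf6,0x79}
#2 dst[0x09+3] := {0xc7,0xf6,0x79}
#3 dst[0x02+6] := {0x55,0xfb,0x47,0x8c,0xa1,0x4c}
#4 dst[0x14+8] := {0xa1,0x4c,0xc7,0xc7,0xf6,0x79,0xc2,0x7c}
#5 dst[0x08+2] := {0xa1,0x4c}
query mem[0x18]=0xf6, mem[0x08]=0xa1, mem[0x03]=0xfb, mem[0x02]=0x55, mem[0x09]=0x4c

MEM[0x18,0x08,0x03,0x02,0x09] = f6 a1 fb 55 4c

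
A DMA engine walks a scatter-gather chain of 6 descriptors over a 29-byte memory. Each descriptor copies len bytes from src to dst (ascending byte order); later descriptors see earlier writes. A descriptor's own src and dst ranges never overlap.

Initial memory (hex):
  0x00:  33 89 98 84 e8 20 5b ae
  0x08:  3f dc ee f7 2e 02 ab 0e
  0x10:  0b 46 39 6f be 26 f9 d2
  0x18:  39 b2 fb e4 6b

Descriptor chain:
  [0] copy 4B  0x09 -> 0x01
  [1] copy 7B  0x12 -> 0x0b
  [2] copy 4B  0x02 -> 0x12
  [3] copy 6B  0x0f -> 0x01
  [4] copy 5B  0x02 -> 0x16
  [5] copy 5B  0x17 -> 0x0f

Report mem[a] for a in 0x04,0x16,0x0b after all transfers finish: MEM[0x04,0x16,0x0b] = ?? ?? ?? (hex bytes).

[0] 0x09->0x01 len=4 : dc ee f7 2e
[1] 0x12->0x0b len=7 : 39 6f be 26 f9 d2 39
[2] 0x02->0x12 len=4 : ee f7 2e 20
[3] 0x0f->0x01 len=6 : f9 d2 39 ee f7 2e
[4] 0x02->0x16 len=5 : d2 39 ee f7 2e
[5] 0x17->0x0f len=5 : 39 ee f7 2e e4
query mem[0x04]=0xee, mem[0x16]=0xd2, mem[0x0b]=0x39

MEM[0x04,0x16,0x0b] = ee d2 39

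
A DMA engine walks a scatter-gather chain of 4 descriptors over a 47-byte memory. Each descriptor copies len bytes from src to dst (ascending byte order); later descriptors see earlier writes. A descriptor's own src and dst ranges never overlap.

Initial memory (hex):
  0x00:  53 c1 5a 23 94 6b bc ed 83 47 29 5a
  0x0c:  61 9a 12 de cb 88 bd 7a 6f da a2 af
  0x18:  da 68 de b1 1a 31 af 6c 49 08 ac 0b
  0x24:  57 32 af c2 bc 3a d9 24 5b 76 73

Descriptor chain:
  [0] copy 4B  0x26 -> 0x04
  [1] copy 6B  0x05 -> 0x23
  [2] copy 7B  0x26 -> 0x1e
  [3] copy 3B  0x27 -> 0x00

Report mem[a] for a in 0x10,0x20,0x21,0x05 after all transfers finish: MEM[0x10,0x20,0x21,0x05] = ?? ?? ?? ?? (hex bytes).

D0: mem[0x04..0x07] <- [af c2 bc 3a]
D1: mem[0x23..0x28] <- [c2 bc 3a 83 47 29]
D2: mem[0x1e..0x24] <- [83 47 29 3a d9 24 5b]
D3: mem[0x00..0x02] <- [47 29 3a]
query mem[0x10]=0xcb, mem[0x20]=0x29, mem[0x21]=0x3a, mem[0x05]=0xc2

MEM[0x10,0x20,0x21,0x05] = cb 29 3a c2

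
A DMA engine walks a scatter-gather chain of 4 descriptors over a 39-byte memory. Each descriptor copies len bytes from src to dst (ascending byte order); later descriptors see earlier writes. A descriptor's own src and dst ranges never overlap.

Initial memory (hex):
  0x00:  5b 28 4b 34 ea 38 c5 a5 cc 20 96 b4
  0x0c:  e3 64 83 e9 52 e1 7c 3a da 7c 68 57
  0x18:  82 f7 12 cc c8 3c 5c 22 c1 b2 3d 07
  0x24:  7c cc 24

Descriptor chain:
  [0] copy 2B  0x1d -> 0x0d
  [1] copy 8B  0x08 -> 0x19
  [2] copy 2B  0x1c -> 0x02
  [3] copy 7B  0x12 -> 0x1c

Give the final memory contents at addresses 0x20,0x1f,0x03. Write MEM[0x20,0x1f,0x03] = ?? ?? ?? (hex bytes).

MEM[0x20,0x1f,0x03] = 68 7c e3

[0] 0x1d->0x0d len=2 : 3c 5c
[1] 0x08->0x19 len=8 : cc 20 96 b4 e3 3c 5c e9
[2] 0x1c->0x02 len=2 : b4 e3
[3] 0x12->0x1c len=7 : 7c 3a da 7c 68 57 82
query mem[0x20]=0x68, mem[0x1f]=0x7c, mem[0x03]=0xe3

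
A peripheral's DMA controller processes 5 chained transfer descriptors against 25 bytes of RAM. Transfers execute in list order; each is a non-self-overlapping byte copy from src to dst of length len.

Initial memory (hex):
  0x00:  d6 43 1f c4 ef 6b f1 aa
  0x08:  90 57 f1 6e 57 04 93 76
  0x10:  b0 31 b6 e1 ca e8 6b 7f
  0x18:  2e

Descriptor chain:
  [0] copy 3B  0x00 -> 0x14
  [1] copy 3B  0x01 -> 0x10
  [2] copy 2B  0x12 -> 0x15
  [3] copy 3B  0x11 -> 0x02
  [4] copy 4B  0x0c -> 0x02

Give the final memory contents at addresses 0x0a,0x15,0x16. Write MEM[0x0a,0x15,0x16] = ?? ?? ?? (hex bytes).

MEM[0x0a,0x15,0x16] = f1 c4 e1

[0] 0x00->0x14 len=3 : d6 43 1f
[1] 0x01->0x10 len=3 : 43 1f c4
[2] 0x12->0x15 len=2 : c4 e1
[3] 0x11->0x02 len=3 : 1f c4 e1
[4] 0x0c->0x02 len=4 : 57 04 93 76
query mem[0x0a]=0xf1, mem[0x15]=0xc4, mem[0x16]=0xe1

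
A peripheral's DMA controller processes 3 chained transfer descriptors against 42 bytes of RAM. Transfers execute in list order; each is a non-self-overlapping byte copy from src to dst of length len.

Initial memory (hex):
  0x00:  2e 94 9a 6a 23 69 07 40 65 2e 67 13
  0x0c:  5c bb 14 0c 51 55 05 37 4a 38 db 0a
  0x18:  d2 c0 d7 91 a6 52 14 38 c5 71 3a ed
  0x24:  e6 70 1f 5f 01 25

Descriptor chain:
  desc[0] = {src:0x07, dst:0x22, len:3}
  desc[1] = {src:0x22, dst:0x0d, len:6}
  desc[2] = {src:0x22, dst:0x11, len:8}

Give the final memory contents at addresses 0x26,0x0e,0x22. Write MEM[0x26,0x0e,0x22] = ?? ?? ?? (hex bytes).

D0: mem[0x22..0x24] <- [40 65 2e]
D1: mem[0x0d..0x12] <- [40 65 2e 70 1f 5f]
D2: mem[0x11..0x18] <- [40 65 2e 70 1f 5f 01 25]
query mem[0x26]=0x1f, mem[0x0e]=0x65, mem[0x22]=0x40

MEM[0x26,0x0e,0x22] = 1f 65 40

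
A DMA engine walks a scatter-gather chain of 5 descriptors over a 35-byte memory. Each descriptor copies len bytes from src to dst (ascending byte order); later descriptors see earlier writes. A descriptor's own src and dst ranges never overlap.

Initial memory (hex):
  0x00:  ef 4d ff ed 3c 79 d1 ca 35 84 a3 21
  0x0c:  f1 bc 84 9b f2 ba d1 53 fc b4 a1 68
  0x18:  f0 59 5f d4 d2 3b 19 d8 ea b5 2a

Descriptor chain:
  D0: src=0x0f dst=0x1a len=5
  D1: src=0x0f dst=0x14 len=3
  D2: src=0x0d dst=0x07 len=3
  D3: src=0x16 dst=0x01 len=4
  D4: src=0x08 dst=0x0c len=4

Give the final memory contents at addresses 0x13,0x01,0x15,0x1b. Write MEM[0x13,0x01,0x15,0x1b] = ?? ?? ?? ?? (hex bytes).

MEM[0x13,0x01,0x15,0x1b] = 53 ba f2 f2

  after D0: wrote 5B at 0x1a = 9bf2bad153
  after D1: wrote 3B at 0x14 = 9bf2ba
  after D2: wrote 3B at 0x07 = bc849b
  after D3: wrote 4B at 0x01 = ba68f059
  after D4: wrote 4B at 0x0c = 849ba321
query mem[0x13]=0x53, mem[0x01]=0xba, mem[0x15]=0xf2, mem[0x1b]=0xf2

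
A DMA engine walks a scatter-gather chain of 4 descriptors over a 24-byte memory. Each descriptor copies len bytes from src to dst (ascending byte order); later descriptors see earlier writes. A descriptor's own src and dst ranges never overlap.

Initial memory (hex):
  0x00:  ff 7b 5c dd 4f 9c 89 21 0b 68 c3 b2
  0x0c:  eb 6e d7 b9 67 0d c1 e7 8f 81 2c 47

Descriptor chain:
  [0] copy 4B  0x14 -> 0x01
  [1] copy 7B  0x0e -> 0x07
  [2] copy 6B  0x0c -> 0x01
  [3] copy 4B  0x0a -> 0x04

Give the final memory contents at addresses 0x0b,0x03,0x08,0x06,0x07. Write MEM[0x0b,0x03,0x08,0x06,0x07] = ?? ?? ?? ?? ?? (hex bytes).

D0: mem[0x01..0x04] <- [8f 81 2c 47]
D1: mem[0x07..0x0d] <- [d7 b9 67 0d c1 e7 8f]
D2: mem[0x01..0x06] <- [e7 8f d7 b9 67 0d]
D3: mem[0x04..0x07] <- [0d c1 e7 8f]
query mem[0x0b]=0xc1, mem[0x03]=0xd7, mem[0x08]=0xb9, mem[0x06]=0xe7, mem[0x07]=0x8f

MEM[0x0b,0x03,0x08,0x06,0x07] = c1 d7 b9 e7 8f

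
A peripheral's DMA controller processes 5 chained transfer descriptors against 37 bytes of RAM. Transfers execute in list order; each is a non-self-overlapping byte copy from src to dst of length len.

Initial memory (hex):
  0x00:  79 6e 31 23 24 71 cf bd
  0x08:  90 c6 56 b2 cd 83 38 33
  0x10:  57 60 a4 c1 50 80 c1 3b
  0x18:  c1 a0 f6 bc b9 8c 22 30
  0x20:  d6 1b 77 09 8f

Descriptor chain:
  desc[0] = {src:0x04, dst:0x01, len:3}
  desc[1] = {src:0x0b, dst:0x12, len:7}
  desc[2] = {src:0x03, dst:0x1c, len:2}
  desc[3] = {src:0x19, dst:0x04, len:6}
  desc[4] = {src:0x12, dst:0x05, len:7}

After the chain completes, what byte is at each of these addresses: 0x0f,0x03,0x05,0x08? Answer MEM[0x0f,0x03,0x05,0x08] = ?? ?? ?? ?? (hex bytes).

D0: mem[0x01..0x03] <- [24 71 cf]
D1: mem[0x12..0x18] <- [b2 cd 83 38 33 57 60]
D2: mem[0x1c..0x1d] <- [cf 24]
D3: mem[0x04..0x09] <- [a0 f6 bc cf 24 22]
D4: mem[0x05..0x0b] <- [b2 cd 83 38 33 57 60]
query mem[0x0f]=0x33, mem[0x03]=0xcf, mem[0x05]=0xb2, mem[0x08]=0x38

MEM[0x0f,0x03,0x05,0x08] = 33 cf b2 38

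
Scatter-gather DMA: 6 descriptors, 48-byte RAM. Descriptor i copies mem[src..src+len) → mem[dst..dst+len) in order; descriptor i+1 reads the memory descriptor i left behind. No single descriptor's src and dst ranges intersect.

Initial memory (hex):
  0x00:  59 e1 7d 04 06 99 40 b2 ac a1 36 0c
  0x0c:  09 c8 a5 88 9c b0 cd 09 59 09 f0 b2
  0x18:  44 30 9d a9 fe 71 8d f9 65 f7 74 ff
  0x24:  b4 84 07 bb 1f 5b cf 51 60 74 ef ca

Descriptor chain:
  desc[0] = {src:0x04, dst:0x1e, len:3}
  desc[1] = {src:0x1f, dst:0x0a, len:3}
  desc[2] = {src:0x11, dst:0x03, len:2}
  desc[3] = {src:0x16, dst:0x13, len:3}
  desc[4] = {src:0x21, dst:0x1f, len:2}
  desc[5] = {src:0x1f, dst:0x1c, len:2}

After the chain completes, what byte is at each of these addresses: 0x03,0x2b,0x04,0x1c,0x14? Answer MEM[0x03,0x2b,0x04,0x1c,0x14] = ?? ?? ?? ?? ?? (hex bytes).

  after D0: wrote 3B at 0x1e = 069940
  after D1: wrote 3B at 0x0a = 9940f7
  after D2: wrote 2B at 0x03 = b0cd
  after D3: wrote 3B at 0x13 = f0b244
  after D4: wrote 2B at 0x1f = f774
  after D5: wrote 2B at 0x1c = f774
query mem[0x03]=0xb0, mem[0x2b]=0x51, mem[0x04]=0xcd, mem[0x1c]=0xf7, mem[0x14]=0xb2

MEM[0x03,0x2b,0x04,0x1c,0x14] = b0 51 cd f7 b2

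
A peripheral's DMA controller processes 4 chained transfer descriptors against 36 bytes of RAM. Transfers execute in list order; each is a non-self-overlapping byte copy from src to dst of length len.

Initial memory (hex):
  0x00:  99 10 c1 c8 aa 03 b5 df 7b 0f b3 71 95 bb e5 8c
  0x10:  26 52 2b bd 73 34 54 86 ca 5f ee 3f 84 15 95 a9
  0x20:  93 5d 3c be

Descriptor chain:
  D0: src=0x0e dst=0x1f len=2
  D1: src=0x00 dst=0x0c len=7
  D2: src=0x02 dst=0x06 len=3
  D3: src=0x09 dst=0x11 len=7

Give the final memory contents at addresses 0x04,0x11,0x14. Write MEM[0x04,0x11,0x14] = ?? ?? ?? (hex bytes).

[0] 0x0e->0x1f len=2 : e5 8c
[1] 0x00->0x0c len=7 : 99 10 c1 c8 aa 03 b5
[2] 0x02->0x06 len=3 : c1 c8 aa
[3] 0x09->0x11 len=7 : 0f b3 71 99 10 c1 c8
query mem[0x04]=0xaa, mem[0x11]=0x0f, mem[0x14]=0x99

MEM[0x04,0x11,0x14] = aa 0f 99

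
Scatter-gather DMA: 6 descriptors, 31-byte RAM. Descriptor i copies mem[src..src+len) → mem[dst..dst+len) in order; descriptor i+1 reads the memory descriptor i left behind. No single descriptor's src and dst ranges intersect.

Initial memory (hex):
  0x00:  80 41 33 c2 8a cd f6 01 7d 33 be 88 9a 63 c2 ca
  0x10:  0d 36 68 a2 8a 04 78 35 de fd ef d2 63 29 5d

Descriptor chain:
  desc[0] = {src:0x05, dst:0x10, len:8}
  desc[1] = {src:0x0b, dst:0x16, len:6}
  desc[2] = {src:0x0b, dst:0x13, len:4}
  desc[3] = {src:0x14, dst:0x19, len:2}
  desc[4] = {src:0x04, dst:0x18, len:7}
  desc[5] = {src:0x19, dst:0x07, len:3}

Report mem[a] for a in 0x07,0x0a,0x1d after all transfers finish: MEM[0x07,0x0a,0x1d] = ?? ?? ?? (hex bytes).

MEM[0x07,0x0a,0x1d] = cd be 33

#0 dst[0x10+8] := {0xcd,0xf6,0x01,0x7d,0x33,0xbe,0x88,0x9a}
#1 dst[0x16+6] := {0x88,0x9a,0x63,0xc2,0xca,0xcd}
#2 dst[0x13+4] := {0x88,0x9a,0x63,0xc2}
#3 dst[0x19+2] := {0x9a,0x63}
#4 dst[0x18+7] := {0x8a,0xcd,0xf6,0x01,0x7d,0x33,0xbe}
#5 dst[0x07+3] := {0xcd,0xf6,0x01}
query mem[0x07]=0xcd, mem[0x0a]=0xbe, mem[0x1d]=0x33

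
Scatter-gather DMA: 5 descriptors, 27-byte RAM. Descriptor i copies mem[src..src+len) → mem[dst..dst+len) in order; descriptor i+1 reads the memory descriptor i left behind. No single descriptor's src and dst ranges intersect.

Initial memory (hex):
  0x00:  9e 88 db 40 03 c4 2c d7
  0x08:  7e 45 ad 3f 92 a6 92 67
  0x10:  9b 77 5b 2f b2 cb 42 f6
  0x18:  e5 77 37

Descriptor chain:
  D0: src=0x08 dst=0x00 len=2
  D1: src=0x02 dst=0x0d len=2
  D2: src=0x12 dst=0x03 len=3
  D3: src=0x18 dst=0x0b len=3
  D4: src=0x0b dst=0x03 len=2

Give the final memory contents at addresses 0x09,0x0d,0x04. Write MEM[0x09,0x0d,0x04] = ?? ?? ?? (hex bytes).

MEM[0x09,0x0d,0x04] = 45 37 77

#0 dst[0x00+2] := {0x7e,0x45}
#1 dst[0x0d+2] := {0xdb,0x40}
#2 dst[0x03+3] := {0x5b,0x2f,0xb2}
#3 dst[0x0b+3] := {0xe5,0x77,0x37}
#4 dst[0x03+2] := {0xe5,0x77}
query mem[0x09]=0x45, mem[0x0d]=0x37, mem[0x04]=0x77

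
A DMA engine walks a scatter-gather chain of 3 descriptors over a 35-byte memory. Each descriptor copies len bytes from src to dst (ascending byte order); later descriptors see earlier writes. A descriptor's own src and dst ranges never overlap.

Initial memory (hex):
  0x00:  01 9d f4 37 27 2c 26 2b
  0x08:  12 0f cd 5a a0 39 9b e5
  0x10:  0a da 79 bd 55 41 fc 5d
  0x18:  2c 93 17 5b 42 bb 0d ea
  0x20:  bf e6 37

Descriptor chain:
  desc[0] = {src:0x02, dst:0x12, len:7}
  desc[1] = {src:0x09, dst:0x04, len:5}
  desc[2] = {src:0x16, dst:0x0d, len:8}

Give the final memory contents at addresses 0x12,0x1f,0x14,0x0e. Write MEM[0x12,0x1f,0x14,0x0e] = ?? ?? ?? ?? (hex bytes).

  after D0: wrote 7B at 0x12 = f437272c262b12
  after D1: wrote 5B at 0x04 = 0fcd5aa039
  after D2: wrote 8B at 0x0d = 262b1293175b42bb
query mem[0x12]=0x5b, mem[0x1f]=0xea, mem[0x14]=0xbb, mem[0x0e]=0x2b

MEM[0x12,0x1f,0x14,0x0e] = 5b ea bb 2b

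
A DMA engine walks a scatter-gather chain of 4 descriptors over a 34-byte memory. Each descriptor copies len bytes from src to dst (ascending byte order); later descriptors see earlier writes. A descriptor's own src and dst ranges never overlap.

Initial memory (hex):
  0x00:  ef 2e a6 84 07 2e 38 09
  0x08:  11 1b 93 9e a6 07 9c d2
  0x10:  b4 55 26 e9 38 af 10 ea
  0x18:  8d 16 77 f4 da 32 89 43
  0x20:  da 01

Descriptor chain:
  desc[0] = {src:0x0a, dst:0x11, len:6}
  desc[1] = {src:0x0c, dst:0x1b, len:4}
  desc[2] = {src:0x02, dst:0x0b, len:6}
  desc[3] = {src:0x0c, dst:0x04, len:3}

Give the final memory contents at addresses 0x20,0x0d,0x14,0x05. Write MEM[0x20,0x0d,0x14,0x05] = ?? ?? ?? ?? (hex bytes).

MEM[0x20,0x0d,0x14,0x05] = da 07 07 07

D0: mem[0x11..0x16] <- [93 9e a6 07 9c d2]
D1: mem[0x1b..0x1e] <- [a6 07 9c d2]
D2: mem[0x0b..0x10] <- [a6 84 07 2e 38 09]
D3: mem[0x04..0x06] <- [84 07 2e]
query mem[0x20]=0xda, mem[0x0d]=0x07, mem[0x14]=0x07, mem[0x05]=0x07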